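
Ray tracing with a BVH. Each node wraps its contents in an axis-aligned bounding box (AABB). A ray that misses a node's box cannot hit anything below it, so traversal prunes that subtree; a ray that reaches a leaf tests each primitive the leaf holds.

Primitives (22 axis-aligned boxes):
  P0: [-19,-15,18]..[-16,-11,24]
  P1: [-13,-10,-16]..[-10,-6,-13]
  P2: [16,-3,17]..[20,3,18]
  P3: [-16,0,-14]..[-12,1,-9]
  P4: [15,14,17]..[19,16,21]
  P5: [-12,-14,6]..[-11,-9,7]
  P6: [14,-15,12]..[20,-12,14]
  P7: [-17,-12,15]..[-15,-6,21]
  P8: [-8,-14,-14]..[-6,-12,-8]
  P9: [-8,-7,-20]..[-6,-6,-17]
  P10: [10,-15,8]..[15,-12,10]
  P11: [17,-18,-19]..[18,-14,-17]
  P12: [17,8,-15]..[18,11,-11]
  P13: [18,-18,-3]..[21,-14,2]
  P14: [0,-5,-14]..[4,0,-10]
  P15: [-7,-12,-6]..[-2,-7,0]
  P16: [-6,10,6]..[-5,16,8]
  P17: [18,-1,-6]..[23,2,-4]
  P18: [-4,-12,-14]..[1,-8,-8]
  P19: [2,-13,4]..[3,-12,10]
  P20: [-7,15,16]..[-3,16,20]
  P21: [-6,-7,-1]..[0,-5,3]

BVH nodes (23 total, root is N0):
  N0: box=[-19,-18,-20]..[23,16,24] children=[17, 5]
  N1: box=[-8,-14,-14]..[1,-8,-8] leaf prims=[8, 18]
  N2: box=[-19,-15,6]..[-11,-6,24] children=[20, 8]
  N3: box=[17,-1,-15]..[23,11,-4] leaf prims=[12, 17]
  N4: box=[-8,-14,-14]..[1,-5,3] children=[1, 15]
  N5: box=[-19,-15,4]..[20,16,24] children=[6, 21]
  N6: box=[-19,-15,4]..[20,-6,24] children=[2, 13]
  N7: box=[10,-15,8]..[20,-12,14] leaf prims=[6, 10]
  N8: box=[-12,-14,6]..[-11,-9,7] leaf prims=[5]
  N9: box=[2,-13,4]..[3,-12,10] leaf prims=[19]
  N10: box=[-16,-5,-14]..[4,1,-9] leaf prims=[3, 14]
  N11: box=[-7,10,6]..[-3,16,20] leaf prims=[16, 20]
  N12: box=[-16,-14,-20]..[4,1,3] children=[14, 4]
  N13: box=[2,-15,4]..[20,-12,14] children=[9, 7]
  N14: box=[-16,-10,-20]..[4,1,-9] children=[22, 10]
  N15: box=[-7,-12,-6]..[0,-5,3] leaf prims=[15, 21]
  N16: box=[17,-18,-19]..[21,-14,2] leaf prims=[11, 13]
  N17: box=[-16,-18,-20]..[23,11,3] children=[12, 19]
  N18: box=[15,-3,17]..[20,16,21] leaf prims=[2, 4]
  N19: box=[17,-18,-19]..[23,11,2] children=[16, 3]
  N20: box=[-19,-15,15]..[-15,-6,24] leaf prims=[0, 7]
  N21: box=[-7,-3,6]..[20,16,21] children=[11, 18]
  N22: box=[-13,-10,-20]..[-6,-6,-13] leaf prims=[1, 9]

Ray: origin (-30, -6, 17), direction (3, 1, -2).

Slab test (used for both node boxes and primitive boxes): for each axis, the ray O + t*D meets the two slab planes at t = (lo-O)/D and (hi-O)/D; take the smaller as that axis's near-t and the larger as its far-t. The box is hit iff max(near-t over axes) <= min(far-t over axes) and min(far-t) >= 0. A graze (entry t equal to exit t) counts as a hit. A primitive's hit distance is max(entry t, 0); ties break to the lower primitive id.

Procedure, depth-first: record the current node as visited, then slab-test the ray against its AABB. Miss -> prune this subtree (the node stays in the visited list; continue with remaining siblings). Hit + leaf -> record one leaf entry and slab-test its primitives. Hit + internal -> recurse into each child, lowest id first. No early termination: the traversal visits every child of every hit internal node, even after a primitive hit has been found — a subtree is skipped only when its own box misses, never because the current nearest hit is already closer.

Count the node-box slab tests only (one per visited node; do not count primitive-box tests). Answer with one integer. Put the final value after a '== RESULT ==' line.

Trace the traversal:
N0 x:[11/3,53/3] y:[-12,22] z:[-7/2,37/2] -> hit [11/3,53/3], descend [5, 17]
  N5 x:[11/3,50/3] y:[-9,22] z:[-7/2,13/2] -> hit [11/3,13/2], descend [6, 21]
    N6 x:[11/3,50/3] y:[-9,0] z:[-7/2,13/2] -> miss, prune
    N21 x:[23/3,50/3] y:[3,22] z:[-2,11/2] -> miss, prune
  N17 x:[14/3,53/3] y:[-12,17] z:[7,37/2] -> hit [7,17], descend [12, 19]
    N12 x:[14/3,34/3] y:[-8,7] z:[7,37/2] -> hit [7,7], descend [4, 14]
      N4 x:[22/3,31/3] y:[-8,1] z:[7,31/2] -> miss, prune
      N14 x:[14/3,34/3] y:[-4,7] z:[13,37/2] -> miss, prune
    N19 x:[47/3,53/3] y:[-12,17] z:[15/2,18] -> hit [47/3,17], descend [3, 16]
      N3 x:[47/3,53/3] y:[5,17] z:[21/2,16] -> hit [47/3,16] leaf, test {P12@t=47/3, P17(miss)}
      N16 x:[47/3,17] y:[-12,-8] z:[15/2,18] -> miss, prune

Summary -> nodes [0, 5, 6, 21, 17, 12, 4, 14, 19, 3, 16]; box-tests=11; leaf-entries=1; first=P12

== RESULT ==
11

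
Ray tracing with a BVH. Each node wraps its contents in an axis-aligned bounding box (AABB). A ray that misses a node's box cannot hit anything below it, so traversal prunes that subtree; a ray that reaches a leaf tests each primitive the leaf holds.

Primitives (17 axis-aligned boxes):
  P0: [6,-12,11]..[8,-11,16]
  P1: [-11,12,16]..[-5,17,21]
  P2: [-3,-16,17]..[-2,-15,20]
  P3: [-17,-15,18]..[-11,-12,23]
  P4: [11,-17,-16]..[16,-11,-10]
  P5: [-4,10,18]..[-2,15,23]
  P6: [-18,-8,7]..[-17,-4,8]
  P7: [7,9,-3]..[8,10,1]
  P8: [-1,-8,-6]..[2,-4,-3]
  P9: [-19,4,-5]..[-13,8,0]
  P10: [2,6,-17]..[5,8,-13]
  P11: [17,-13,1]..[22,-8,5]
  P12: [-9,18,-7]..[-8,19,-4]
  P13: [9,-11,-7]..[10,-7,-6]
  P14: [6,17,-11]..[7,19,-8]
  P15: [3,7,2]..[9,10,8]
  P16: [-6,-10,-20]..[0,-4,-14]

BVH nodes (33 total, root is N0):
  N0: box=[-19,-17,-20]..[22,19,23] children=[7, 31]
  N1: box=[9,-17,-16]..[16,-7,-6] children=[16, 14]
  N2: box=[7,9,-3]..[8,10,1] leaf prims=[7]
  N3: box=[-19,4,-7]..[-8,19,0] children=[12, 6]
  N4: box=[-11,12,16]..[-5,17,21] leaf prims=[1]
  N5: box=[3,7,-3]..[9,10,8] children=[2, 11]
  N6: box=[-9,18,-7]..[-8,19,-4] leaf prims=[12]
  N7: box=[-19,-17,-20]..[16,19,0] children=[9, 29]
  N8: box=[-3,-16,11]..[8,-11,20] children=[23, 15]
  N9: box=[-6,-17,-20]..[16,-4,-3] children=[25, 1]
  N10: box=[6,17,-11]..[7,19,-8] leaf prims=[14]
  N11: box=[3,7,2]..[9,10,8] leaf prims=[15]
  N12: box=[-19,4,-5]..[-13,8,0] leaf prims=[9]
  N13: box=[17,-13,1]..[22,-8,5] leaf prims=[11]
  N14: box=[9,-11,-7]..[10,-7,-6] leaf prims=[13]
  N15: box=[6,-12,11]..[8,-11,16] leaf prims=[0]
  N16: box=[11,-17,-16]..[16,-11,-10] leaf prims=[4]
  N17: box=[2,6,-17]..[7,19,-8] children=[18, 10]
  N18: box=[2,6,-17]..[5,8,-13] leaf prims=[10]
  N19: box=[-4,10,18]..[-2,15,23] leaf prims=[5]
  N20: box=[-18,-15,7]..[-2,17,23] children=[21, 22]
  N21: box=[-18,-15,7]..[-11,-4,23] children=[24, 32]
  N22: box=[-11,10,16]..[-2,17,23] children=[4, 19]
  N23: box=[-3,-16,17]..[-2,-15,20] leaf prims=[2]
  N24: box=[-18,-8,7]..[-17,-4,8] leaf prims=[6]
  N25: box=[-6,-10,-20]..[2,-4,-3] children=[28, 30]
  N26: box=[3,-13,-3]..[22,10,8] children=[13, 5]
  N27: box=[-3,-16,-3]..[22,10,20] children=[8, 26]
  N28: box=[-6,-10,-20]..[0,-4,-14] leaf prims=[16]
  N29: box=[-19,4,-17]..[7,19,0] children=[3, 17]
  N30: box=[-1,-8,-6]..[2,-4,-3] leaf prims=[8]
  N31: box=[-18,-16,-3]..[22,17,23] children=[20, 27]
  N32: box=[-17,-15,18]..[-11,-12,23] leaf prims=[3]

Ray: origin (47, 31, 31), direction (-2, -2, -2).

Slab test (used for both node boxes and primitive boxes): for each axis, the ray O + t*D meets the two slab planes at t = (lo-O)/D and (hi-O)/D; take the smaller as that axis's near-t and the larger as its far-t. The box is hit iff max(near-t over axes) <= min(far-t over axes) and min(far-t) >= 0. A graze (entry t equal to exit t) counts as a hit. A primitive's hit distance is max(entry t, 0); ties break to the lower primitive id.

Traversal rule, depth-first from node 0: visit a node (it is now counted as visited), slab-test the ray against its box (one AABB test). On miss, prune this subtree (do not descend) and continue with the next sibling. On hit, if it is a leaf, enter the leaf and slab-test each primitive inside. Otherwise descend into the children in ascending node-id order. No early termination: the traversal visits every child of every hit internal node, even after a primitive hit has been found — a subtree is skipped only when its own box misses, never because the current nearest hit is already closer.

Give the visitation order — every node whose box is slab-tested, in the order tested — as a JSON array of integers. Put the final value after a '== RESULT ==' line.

Traverse from the root:
N0 x:[25/2,33] y:[6,24] z:[4,51/2] -> hit [25/2,24], descend [7, 31]
  N7 x:[31/2,33] y:[6,24] z:[31/2,51/2] -> hit [31/2,24], descend [9, 29]
    N9 x:[31/2,53/2] y:[35/2,24] z:[17,51/2] -> hit [35/2,24], descend [1, 25]
      N1 x:[31/2,19] y:[19,24] z:[37/2,47/2] -> hit [19,19], descend [14, 16]
        N14 x:[37/2,19] y:[19,21] z:[37/2,19] -> hit [19,19] leaf, test {P13@t=19}
        N16 x:[31/2,18] y:[21,24] z:[41/2,47/2] -> miss, prune
      N25 x:[45/2,53/2] y:[35/2,41/2] z:[17,51/2] -> miss, prune
    N29 x:[20,33] y:[6,27/2] z:[31/2,24] -> miss, prune
  N31 x:[25/2,65/2] y:[7,47/2] z:[4,17] -> hit [25/2,17], descend [20, 27]
    N20 x:[49/2,65/2] y:[7,23] z:[4,12] -> miss, prune
    N27 x:[25/2,25] y:[21/2,47/2] z:[11/2,17] -> hit [25/2,17], descend [8, 26]
      N8 x:[39/2,25] y:[21,47/2] z:[11/2,10] -> miss, prune
      N26 x:[25/2,22] y:[21/2,22] z:[23/2,17] -> hit [25/2,17], descend [5, 13]
        N5 x:[19,22] y:[21/2,12] z:[23/2,17] -> miss, prune
        N13 x:[25/2,15] y:[39/2,22] z:[13,15] -> miss, prune

Visited [0, 7, 9, 1, 14, 16, 25, 29, 31, 20, 27, 8, 26, 5, 13]. Tests: 15 box, 1 leaf. Nearest: P13.

== RESULT ==
[0, 7, 9, 1, 14, 16, 25, 29, 31, 20, 27, 8, 26, 5, 13]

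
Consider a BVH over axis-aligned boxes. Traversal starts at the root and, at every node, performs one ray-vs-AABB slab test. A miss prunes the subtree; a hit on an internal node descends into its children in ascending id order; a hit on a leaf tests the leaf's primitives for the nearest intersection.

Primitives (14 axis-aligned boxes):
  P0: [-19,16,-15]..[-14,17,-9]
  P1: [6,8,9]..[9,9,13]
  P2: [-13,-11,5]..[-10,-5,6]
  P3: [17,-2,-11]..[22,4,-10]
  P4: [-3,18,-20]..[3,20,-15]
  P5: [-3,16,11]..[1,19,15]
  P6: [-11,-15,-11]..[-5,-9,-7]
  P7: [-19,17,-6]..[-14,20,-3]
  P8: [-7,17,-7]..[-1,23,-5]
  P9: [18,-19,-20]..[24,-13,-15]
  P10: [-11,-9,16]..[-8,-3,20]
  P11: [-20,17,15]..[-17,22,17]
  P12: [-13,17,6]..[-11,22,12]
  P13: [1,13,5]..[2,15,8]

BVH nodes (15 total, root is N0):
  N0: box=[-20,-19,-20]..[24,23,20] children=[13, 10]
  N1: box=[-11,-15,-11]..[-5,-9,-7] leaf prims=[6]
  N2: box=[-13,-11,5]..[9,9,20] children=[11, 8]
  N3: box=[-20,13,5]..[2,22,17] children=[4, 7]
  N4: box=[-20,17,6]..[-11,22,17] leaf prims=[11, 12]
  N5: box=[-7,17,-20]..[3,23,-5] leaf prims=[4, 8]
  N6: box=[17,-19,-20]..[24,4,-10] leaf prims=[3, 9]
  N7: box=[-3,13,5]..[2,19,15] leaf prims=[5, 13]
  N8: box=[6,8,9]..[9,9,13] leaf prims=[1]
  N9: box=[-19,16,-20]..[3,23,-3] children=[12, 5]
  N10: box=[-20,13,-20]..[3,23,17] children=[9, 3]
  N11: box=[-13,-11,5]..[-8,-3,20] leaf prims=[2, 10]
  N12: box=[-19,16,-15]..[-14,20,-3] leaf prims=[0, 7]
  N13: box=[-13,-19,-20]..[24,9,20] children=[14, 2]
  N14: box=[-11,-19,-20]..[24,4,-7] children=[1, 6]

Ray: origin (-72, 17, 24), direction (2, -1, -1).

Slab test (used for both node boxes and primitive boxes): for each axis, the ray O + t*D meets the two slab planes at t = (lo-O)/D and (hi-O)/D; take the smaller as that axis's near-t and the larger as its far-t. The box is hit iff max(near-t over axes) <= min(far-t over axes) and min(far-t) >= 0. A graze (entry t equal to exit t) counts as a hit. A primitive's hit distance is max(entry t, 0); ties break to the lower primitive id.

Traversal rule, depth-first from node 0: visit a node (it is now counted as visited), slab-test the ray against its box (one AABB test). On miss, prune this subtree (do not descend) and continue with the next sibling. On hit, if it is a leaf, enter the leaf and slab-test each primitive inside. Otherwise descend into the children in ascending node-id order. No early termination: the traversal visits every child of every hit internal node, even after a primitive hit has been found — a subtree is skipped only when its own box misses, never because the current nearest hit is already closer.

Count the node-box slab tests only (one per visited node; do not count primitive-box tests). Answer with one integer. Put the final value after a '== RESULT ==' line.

Trace the traversal:
N0 x:[26,48] y:[-6,36] z:[4,44] -> hit [26,36], descend [10, 13]
  N10 x:[26,75/2] y:[-6,4] z:[7,44] -> miss, prune
  N13 x:[59/2,48] y:[8,36] z:[4,44] -> hit [59/2,36], descend [2, 14]
    N2 x:[59/2,81/2] y:[8,28] z:[4,19] -> miss, prune
    N14 x:[61/2,48] y:[13,36] z:[31,44] -> hit [31,36], descend [1, 6]
      N1 x:[61/2,67/2] y:[26,32] z:[31,35] -> hit [31,32] leaf, test {P6@t=31}
      N6 x:[89/2,48] y:[13,36] z:[34,44] -> miss, prune

Visited [0, 10, 13, 2, 14, 1, 6]. Tests: 7 box, 1 leaf. Nearest: P6.

== RESULT ==
7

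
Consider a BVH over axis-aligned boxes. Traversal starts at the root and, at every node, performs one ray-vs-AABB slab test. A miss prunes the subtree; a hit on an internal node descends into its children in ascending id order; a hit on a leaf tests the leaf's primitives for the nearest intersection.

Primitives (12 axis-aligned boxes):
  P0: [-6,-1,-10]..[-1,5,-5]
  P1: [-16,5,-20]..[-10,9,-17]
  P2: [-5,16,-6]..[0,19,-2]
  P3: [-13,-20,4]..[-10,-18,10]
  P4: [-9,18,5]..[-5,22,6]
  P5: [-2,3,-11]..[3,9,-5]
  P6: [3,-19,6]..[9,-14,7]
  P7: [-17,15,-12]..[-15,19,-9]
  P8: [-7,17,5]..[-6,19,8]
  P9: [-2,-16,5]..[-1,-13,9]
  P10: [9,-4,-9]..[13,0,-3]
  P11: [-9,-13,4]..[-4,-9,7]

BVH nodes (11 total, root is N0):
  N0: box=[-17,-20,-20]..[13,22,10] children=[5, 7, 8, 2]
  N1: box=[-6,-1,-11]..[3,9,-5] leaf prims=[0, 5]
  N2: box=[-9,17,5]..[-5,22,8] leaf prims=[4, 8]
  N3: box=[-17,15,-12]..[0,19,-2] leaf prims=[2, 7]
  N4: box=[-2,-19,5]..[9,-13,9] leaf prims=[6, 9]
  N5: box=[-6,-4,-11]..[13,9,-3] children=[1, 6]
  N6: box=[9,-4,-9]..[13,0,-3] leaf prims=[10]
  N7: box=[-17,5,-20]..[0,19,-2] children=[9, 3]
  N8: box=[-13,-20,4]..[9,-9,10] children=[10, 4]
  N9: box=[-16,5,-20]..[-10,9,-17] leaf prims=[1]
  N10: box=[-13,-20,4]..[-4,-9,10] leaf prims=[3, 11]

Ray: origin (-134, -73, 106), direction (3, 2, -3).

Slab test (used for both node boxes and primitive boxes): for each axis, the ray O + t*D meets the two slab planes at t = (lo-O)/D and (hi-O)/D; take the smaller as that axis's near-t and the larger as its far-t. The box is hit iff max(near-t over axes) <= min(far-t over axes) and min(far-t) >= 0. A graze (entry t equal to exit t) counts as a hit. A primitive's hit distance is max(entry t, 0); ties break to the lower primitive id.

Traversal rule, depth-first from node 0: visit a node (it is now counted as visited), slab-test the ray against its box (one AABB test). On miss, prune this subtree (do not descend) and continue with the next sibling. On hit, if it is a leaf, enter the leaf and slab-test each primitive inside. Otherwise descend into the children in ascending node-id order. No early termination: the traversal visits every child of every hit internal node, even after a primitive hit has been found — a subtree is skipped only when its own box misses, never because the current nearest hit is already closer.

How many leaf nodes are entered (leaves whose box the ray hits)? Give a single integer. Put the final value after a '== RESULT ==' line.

Walk:
N0 x:[39,49] y:[53/2,95/2] z:[32,42] -> hit [39,42], descend [2, 5, 7, 8]
  N2 x:[125/3,43] y:[45,95/2] z:[98/3,101/3] -> miss, prune
  N5 x:[128/3,49] y:[69/2,41] z:[109/3,39] -> miss, prune
  N7 x:[39,134/3] y:[39,46] z:[36,42] -> hit [39,42], descend [3, 9]
    N3 x:[39,134/3] y:[44,46] z:[36,118/3] -> miss, prune
    N9 x:[118/3,124/3] y:[39,41] z:[41,42] -> hit [41,41] leaf, test {P1@t=41}
  N8 x:[121/3,143/3] y:[53/2,32] z:[32,34] -> miss, prune

7 AABB tests over nodes [0, 2, 5, 7, 3, 9, 8]; 1 leaf entered; closest P1.

== RESULT ==
1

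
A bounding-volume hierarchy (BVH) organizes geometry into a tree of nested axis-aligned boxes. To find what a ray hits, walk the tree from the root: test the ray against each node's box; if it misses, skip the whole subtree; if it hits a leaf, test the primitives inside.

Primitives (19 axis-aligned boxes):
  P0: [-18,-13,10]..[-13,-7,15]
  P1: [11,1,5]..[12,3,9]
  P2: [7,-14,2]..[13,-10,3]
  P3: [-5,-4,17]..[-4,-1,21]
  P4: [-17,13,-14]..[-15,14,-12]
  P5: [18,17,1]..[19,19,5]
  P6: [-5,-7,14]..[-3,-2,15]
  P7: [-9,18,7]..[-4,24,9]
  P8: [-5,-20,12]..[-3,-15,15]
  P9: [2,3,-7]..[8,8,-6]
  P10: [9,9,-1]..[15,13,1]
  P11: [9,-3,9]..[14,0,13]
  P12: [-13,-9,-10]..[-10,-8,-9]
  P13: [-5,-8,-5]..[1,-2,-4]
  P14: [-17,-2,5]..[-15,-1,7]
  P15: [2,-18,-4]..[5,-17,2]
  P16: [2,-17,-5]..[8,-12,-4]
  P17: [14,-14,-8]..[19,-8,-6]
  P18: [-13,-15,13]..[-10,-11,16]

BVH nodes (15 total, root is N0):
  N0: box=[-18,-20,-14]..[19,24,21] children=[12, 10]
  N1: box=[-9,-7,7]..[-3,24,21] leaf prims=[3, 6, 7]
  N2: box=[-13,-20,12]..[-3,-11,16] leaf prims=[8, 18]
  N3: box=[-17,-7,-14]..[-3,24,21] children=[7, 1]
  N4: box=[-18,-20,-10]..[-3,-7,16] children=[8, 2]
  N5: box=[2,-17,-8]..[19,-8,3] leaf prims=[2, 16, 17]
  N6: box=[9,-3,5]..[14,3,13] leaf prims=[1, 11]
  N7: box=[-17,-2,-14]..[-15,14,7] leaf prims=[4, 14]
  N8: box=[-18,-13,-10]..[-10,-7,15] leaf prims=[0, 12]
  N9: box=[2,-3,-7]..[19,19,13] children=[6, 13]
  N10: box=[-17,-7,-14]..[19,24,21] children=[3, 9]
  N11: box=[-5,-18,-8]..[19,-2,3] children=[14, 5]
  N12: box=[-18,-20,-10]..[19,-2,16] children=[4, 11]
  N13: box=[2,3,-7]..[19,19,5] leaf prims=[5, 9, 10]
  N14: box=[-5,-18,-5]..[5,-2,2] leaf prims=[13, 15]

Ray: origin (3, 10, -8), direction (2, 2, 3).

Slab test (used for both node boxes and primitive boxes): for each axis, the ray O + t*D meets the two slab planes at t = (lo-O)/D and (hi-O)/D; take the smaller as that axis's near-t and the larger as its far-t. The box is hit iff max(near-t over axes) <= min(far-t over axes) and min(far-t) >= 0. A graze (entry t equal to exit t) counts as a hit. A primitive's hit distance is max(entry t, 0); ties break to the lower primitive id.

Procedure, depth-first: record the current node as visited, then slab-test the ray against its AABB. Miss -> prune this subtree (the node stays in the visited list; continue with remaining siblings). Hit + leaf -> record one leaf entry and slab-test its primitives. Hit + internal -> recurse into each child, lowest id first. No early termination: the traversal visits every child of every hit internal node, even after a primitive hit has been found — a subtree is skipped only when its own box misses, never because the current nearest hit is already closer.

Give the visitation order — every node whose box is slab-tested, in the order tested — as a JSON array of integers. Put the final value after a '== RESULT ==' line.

Trace the traversal:
N0 x:[-21/2,8] y:[-15,7] z:[-2,29/3] -> hit [-2,7], descend [10, 12]
  N10 x:[-10,8] y:[-17/2,7] z:[-2,29/3] -> hit [-2,7], descend [3, 9]
    N3 x:[-10,-3] y:[-17/2,7] z:[-2,29/3] -> miss, prune
    N9 x:[-1/2,8] y:[-13/2,9/2] z:[1/3,7] -> hit [1/3,9/2], descend [6, 13]
      N6 x:[3,11/2] y:[-13/2,-7/2] z:[13/3,7] -> miss, prune
      N13 x:[-1/2,8] y:[-7/2,9/2] z:[1/3,13/3] -> hit [1/3,13/3] leaf, test {P5(miss), P9(miss), P10(miss)}
  N12 x:[-21/2,8] y:[-15,-6] z:[-2/3,8] -> miss, prune

Summary -> nodes [0, 10, 3, 9, 6, 13, 12]; box-tests=7; leaf-entries=1; first=miss

== RESULT ==
[0, 10, 3, 9, 6, 13, 12]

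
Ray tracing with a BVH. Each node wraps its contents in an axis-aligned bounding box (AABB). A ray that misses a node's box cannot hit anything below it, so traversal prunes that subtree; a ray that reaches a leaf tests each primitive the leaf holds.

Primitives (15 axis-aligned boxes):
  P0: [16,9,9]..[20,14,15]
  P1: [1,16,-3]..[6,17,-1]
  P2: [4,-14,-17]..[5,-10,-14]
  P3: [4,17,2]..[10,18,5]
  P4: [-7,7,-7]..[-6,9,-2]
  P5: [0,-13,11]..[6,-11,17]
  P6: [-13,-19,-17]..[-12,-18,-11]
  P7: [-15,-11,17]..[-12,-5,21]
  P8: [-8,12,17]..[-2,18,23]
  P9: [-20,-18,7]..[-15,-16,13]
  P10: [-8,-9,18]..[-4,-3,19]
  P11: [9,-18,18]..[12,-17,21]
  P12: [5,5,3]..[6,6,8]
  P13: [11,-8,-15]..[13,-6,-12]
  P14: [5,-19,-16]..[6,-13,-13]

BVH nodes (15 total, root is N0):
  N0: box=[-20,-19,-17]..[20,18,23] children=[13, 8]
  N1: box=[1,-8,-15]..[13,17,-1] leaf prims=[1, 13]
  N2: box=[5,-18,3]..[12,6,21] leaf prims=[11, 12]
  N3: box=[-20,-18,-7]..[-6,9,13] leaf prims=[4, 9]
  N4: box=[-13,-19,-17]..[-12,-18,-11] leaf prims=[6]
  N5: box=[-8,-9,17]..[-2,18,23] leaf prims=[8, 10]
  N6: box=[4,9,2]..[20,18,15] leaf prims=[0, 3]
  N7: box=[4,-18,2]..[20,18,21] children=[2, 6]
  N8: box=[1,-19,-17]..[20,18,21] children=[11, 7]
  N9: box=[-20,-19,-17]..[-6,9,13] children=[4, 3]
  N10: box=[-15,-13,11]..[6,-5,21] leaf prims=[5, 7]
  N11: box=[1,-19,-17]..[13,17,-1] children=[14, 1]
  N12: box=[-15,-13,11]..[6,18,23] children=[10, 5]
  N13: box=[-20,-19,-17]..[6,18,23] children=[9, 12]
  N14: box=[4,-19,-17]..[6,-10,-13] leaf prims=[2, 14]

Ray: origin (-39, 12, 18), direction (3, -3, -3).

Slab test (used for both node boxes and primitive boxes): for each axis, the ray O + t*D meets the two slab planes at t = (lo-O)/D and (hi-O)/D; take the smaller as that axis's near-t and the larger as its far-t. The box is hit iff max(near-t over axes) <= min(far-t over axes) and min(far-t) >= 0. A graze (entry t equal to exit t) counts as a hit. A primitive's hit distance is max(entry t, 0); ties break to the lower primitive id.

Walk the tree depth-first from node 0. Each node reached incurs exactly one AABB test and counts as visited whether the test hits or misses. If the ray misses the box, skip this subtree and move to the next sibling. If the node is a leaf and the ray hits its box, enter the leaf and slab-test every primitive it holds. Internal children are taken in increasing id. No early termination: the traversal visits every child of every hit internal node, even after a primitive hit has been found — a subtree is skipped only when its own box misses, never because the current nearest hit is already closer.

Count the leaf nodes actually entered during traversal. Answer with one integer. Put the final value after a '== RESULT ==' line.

Trace the traversal:
N0 x:[19/3,59/3] y:[-2,31/3] z:[-5/3,35/3] -> hit [19/3,31/3], descend [8, 13]
  N8 x:[40/3,59/3] y:[-2,31/3] z:[-1,35/3] -> miss, prune
  N13 x:[19/3,15] y:[-2,31/3] z:[-5/3,35/3] -> hit [19/3,31/3], descend [9, 12]
    N9 x:[19/3,11] y:[1,31/3] z:[5/3,35/3] -> hit [19/3,31/3], descend [3, 4]
      N3 x:[19/3,11] y:[1,10] z:[5/3,25/3] -> hit [19/3,25/3] leaf, test {P4(miss), P9(miss)}
      N4 x:[26/3,9] y:[10,31/3] z:[29/3,35/3] -> miss, prune
    N12 x:[8,15] y:[-2,25/3] z:[-5/3,7/3] -> miss, prune

Summary -> nodes [0, 8, 13, 9, 3, 4, 12]; box-tests=7; leaf-entries=1; first=miss

== RESULT ==
1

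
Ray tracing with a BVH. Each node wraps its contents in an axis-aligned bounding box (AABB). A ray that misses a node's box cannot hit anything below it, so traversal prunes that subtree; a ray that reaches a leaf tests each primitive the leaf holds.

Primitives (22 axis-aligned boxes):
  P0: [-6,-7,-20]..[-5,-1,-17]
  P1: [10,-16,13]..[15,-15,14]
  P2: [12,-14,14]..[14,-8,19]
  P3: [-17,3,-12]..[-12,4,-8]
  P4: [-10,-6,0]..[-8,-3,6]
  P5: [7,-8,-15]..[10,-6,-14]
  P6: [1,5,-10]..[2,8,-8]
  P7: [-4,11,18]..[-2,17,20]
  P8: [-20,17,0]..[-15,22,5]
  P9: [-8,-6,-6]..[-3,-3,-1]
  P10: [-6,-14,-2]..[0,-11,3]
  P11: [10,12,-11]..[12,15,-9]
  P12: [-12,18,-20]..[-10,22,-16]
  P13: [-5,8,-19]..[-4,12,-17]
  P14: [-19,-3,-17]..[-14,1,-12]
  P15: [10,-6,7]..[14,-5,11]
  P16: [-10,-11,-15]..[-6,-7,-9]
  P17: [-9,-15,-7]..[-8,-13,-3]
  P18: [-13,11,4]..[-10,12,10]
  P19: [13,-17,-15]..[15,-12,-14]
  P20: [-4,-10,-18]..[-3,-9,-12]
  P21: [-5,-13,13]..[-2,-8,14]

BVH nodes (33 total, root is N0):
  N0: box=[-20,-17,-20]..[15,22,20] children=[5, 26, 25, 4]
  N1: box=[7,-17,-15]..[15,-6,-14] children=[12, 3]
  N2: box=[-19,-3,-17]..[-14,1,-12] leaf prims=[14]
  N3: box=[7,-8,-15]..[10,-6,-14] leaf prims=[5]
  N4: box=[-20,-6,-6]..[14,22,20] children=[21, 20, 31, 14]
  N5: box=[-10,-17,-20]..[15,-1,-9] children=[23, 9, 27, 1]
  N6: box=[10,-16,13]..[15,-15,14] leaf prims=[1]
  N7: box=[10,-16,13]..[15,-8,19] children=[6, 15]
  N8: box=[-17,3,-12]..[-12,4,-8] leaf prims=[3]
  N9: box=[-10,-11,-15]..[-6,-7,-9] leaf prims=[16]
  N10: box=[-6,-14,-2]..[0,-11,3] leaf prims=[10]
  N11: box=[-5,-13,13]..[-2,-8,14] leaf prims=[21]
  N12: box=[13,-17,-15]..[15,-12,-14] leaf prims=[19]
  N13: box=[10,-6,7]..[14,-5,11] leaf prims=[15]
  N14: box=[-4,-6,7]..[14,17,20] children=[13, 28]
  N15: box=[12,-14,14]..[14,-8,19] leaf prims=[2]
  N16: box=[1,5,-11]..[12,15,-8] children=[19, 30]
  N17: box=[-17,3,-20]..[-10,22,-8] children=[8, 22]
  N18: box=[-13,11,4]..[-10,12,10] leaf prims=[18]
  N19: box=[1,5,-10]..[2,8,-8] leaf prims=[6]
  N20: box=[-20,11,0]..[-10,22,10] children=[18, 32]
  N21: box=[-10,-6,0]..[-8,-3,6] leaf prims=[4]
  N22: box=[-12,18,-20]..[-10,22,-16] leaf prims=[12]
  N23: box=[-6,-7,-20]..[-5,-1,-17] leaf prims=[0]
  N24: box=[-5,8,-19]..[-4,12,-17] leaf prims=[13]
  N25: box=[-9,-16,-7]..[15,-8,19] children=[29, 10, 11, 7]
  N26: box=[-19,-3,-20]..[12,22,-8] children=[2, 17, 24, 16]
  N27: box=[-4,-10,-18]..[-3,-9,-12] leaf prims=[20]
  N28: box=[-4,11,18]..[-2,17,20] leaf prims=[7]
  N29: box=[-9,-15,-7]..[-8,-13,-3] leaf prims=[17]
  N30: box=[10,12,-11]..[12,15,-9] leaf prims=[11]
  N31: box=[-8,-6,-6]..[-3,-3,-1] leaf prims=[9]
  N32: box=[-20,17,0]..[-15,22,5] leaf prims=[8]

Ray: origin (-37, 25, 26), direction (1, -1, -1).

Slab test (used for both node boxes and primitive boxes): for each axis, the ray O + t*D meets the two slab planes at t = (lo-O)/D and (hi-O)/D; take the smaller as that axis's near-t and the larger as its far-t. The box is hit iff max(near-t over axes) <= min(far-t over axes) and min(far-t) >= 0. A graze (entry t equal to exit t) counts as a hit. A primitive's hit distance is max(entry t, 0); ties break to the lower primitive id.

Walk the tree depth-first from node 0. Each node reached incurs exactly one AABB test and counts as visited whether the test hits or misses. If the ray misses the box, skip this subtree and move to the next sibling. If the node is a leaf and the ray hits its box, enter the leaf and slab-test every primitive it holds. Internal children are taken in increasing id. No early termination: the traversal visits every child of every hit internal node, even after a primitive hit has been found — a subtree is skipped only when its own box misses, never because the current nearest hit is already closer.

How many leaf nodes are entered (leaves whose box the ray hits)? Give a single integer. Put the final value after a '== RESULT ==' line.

Walk:
N0 x:[17,52] y:[3,42] z:[6,46] -> hit [17,42], descend [4, 5, 25, 26]
  N4 x:[17,51] y:[3,31] z:[6,32] -> hit [17,31], descend [14, 20, 21, 31]
    N14 x:[33,51] y:[8,31] z:[6,19] -> miss, prune
    N20 x:[17,27] y:[3,14] z:[16,26] -> miss, prune
    N21 x:[27,29] y:[28,31] z:[20,26] -> miss, prune
    N31 x:[29,34] y:[28,31] z:[27,32] -> hit [29,31] leaf, test {P9@t=29}
  N5 x:[27,52] y:[26,42] z:[35,46] -> hit [35,42], descend [1, 9, 23, 27]
    N1 x:[44,52] y:[31,42] z:[40,41] -> miss, prune
    N9 x:[27,31] y:[32,36] z:[35,41] -> miss, prune
    N23 x:[31,32] y:[26,32] z:[43,46] -> miss, prune
    N27 x:[33,34] y:[34,35] z:[38,44] -> miss, prune
  N25 x:[28,52] y:[33,41] z:[7,33] -> hit [33,33], descend [7, 10, 11, 29]
    N7 x:[47,52] y:[33,41] z:[7,13] -> miss, prune
    N10 x:[31,37] y:[36,39] z:[23,28] -> miss, prune
    N11 x:[32,35] y:[33,38] z:[12,13] -> miss, prune
    N29 x:[28,29] y:[38,40] z:[29,33] -> miss, prune
  N26 x:[18,49] y:[3,28] z:[34,46] -> miss, prune

17 AABB tests over nodes [0, 4, 14, 20, 21, 31, 5, 1, 9, 23, 27, 25, 7, 10, 11, 29, 26]; 1 leaf entered; closest P9.

== RESULT ==
1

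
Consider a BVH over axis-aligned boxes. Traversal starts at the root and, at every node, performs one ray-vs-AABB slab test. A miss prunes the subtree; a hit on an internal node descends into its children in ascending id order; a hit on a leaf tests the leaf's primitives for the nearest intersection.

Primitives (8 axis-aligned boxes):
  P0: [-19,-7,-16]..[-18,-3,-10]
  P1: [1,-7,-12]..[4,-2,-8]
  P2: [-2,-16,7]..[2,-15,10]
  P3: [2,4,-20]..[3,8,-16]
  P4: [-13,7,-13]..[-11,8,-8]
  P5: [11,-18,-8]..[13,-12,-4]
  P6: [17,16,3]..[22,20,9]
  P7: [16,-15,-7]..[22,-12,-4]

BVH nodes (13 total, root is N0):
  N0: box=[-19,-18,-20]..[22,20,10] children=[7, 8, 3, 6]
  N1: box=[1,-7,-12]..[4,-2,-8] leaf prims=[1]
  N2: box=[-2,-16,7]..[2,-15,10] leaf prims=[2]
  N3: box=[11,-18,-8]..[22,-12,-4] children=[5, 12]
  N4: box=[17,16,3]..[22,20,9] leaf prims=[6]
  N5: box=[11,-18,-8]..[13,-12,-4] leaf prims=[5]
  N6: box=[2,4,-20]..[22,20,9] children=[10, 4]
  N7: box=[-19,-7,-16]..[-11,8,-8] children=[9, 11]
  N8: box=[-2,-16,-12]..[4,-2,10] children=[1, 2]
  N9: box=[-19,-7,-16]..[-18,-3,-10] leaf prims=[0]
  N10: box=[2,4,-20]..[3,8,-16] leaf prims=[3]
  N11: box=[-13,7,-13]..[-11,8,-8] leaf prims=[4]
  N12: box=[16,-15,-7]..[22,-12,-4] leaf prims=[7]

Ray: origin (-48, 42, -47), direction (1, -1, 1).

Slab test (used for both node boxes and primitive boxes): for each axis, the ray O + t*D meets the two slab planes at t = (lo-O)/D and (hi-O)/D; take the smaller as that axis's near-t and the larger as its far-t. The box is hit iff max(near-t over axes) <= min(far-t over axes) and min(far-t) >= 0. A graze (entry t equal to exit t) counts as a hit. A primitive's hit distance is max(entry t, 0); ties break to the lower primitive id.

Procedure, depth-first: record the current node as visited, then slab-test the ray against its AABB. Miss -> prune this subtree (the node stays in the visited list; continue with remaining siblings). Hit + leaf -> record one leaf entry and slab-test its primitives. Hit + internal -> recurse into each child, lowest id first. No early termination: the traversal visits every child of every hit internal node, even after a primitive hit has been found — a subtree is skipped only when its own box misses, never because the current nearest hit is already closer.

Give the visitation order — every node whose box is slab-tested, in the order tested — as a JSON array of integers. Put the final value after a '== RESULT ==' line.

Traverse from the root:
N0 x:[29,70] y:[22,60] z:[27,57] -> hit [29,57], descend [3, 6, 7, 8]
  N3 x:[59,70] y:[54,60] z:[39,43] -> miss, prune
  N6 x:[50,70] y:[22,38] z:[27,56] -> miss, prune
  N7 x:[29,37] y:[34,49] z:[31,39] -> hit [34,37], descend [9, 11]
    N9 x:[29,30] y:[45,49] z:[31,37] -> miss, prune
    N11 x:[35,37] y:[34,35] z:[34,39] -> hit [35,35] leaf, test {P4@t=35}
  N8 x:[46,52] y:[44,58] z:[35,57] -> hit [46,52], descend [1, 2]
    N1 x:[49,52] y:[44,49] z:[35,39] -> miss, prune
    N2 x:[46,50] y:[57,58] z:[54,57] -> miss, prune

order=[0, 3, 6, 7, 9, 11, 8, 1, 2]  |boxes|=9  |leaves|=1  hit=P4

== RESULT ==
[0, 3, 6, 7, 9, 11, 8, 1, 2]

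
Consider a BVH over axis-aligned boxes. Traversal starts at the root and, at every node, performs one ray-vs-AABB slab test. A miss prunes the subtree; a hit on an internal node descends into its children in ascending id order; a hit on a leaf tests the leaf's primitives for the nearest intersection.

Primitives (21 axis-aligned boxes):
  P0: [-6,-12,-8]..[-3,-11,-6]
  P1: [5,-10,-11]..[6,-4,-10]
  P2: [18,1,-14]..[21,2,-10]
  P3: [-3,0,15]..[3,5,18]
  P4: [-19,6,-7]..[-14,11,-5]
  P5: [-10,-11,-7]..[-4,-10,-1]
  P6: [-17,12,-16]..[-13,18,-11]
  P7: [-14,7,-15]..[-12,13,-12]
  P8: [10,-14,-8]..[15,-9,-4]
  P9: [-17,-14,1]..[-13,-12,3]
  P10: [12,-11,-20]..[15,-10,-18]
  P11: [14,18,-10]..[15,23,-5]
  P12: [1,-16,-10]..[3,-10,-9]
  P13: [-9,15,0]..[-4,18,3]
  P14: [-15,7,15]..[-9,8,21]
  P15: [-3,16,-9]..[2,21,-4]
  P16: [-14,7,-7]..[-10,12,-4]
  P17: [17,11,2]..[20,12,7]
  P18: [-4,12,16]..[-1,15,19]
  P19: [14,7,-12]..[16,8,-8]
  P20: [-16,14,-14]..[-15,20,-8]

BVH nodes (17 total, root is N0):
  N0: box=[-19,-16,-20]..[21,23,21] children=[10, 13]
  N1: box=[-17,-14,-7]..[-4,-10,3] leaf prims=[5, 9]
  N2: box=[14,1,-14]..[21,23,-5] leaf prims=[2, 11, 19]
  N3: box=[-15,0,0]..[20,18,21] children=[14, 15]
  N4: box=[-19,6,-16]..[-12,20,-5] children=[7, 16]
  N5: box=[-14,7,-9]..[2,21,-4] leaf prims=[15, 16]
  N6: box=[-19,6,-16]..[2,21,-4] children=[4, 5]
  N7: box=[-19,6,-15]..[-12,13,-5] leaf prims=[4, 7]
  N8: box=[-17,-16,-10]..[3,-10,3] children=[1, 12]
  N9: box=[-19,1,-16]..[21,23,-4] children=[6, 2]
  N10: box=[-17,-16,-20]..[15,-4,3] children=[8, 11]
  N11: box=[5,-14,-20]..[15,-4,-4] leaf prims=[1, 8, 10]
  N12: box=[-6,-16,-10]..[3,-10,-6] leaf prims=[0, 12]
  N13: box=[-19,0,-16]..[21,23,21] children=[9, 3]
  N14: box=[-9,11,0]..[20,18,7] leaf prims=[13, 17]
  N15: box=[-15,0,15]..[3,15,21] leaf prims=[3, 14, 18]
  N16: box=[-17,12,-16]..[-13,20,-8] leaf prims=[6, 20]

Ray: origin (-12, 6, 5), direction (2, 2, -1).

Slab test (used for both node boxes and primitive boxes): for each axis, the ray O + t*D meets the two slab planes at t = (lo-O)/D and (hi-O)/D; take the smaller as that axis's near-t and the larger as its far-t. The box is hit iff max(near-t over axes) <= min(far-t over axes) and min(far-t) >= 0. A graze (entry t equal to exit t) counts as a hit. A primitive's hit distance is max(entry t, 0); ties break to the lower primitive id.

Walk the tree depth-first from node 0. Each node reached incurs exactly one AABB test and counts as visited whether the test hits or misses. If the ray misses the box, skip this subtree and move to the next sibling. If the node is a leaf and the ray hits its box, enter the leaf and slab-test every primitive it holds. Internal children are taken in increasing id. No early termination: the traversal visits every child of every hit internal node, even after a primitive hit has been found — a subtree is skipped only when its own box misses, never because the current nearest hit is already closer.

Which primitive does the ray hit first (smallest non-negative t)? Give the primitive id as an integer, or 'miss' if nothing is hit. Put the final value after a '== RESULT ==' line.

Trace the traversal:
N0 x:[-7/2,33/2] y:[-11,17/2] z:[-16,25] -> hit [-7/2,17/2], descend [10, 13]
  N10 x:[-5/2,27/2] y:[-11,-5] z:[2,25] -> miss, prune
  N13 x:[-7/2,33/2] y:[-3,17/2] z:[-16,21] -> hit [-3,17/2], descend [3, 9]
    N3 x:[-3/2,16] y:[-3,6] z:[-16,5] -> hit [-3/2,5], descend [14, 15]
      N14 x:[3/2,16] y:[5/2,6] z:[-2,5] -> hit [5/2,5] leaf, test {P13(miss), P17(miss)}
      N15 x:[-3/2,15/2] y:[-3,9/2] z:[-16,-10] -> miss, prune
    N9 x:[-7/2,33/2] y:[-5/2,17/2] z:[9,21] -> miss, prune

7 AABB tests over nodes [0, 10, 13, 3, 14, 15, 9]; 1 leaf entered; closest miss.

== RESULT ==
miss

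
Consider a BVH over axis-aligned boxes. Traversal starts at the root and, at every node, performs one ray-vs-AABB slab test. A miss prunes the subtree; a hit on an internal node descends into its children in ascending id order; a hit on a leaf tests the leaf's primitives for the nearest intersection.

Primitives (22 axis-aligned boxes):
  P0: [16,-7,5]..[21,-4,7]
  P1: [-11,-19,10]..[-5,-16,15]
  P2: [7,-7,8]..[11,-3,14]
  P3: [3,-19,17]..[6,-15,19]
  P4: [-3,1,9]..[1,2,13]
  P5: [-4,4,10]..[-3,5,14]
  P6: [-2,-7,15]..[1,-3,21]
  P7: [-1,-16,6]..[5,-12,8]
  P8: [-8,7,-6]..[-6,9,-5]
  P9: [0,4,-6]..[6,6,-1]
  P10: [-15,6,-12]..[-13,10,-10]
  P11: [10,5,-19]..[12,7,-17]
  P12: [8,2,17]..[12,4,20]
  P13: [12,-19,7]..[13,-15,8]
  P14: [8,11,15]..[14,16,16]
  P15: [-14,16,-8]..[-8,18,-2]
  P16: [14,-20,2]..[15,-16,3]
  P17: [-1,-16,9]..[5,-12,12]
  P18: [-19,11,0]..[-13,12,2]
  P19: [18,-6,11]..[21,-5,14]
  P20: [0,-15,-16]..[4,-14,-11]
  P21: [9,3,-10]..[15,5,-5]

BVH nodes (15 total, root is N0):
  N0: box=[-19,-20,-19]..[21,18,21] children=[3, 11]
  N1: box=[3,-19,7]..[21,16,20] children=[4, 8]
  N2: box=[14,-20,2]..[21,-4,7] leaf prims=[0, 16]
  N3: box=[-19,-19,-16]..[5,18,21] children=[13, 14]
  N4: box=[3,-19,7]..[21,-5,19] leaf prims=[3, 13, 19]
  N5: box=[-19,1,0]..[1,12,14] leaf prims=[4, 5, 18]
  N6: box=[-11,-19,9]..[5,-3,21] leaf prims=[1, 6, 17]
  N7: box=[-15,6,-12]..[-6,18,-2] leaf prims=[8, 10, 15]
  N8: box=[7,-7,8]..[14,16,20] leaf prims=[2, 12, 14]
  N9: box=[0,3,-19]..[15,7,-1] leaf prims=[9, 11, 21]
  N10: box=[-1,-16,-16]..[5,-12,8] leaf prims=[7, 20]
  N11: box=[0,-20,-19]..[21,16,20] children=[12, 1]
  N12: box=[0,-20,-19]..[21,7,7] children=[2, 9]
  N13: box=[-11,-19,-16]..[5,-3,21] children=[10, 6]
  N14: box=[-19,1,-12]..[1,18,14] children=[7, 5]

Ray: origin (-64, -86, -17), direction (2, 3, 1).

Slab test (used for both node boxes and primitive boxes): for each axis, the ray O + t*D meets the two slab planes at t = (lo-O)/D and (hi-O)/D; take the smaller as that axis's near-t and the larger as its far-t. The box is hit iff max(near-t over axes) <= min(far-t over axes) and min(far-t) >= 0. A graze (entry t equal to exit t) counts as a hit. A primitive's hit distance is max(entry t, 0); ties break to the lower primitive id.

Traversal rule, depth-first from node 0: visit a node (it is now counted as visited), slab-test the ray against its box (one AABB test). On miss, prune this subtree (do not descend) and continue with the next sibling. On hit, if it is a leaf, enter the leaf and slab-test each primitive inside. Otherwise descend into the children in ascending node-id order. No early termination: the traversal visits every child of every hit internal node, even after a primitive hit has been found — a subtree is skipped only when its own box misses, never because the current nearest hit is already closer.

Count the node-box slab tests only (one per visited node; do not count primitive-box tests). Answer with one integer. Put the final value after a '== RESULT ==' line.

Traverse from the root:
N0 x:[45/2,85/2] y:[22,104/3] z:[-2,38] -> hit [45/2,104/3], descend [3, 11]
  N3 x:[45/2,69/2] y:[67/3,104/3] z:[1,38] -> hit [45/2,69/2], descend [13, 14]
    N13 x:[53/2,69/2] y:[67/3,83/3] z:[1,38] -> hit [53/2,83/3], descend [6, 10]
      N6 x:[53/2,69/2] y:[67/3,83/3] z:[26,38] -> hit [53/2,83/3] leaf, test {P1(miss), P6(miss), P17(miss)}
      N10 x:[63/2,69/2] y:[70/3,74/3] z:[1,25] -> miss, prune
    N14 x:[45/2,65/2] y:[29,104/3] z:[5,31] -> hit [29,31], descend [5, 7]
      N5 x:[45/2,65/2] y:[29,98/3] z:[17,31] -> hit [29,31] leaf, test {P4(miss), P5@t=30, P18(miss)}
      N7 x:[49/2,29] y:[92/3,104/3] z:[5,15] -> miss, prune
  N11 x:[32,85/2] y:[22,34] z:[-2,37] -> hit [32,34], descend [1, 12]
    N1 x:[67/2,85/2] y:[67/3,34] z:[24,37] -> hit [67/2,34], descend [4, 8]
      N4 x:[67/2,85/2] y:[67/3,27] z:[24,36] -> miss, prune
      N8 x:[71/2,39] y:[79/3,34] z:[25,37] -> miss, prune
    N12 x:[32,85/2] y:[22,31] z:[-2,24] -> miss, prune

Visited [0, 3, 13, 6, 10, 14, 5, 7, 11, 1, 4, 8, 12]. Tests: 13 box, 2 leaf. Nearest: P5.

== RESULT ==
13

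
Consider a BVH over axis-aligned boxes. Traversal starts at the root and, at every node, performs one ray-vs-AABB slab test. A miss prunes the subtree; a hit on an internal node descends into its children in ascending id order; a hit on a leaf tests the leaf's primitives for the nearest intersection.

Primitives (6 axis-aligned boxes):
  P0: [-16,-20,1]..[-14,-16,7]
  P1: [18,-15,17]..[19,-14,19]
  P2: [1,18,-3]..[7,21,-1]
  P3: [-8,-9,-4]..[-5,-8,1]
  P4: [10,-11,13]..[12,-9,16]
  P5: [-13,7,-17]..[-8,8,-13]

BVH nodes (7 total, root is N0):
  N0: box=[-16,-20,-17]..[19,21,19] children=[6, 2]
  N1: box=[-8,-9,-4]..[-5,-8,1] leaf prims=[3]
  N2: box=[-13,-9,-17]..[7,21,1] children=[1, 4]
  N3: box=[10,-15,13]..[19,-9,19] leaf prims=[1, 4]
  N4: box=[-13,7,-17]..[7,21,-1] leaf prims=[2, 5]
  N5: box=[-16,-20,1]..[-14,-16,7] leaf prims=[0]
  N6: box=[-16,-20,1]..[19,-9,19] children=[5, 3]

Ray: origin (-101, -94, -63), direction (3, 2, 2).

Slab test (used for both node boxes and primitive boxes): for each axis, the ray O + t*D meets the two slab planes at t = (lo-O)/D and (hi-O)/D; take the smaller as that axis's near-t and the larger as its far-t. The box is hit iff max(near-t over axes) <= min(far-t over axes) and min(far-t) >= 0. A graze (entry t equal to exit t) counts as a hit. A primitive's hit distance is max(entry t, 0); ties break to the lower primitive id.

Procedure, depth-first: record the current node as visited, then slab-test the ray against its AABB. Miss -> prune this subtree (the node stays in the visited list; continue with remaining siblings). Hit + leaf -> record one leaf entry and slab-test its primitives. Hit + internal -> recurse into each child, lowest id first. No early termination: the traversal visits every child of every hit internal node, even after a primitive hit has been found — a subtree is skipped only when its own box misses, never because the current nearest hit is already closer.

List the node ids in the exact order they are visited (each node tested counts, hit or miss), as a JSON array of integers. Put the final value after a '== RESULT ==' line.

Traverse from the root:
N0 x:[85/3,40] y:[37,115/2] z:[23,41] -> hit [37,40], descend [2, 6]
  N2 x:[88/3,36] y:[85/2,115/2] z:[23,32] -> miss, prune
  N6 x:[85/3,40] y:[37,85/2] z:[32,41] -> hit [37,40], descend [3, 5]
    N3 x:[37,40] y:[79/2,85/2] z:[38,41] -> hit [79/2,40] leaf, test {P1@t=40, P4(miss)}
    N5 x:[85/3,29] y:[37,39] z:[32,35] -> miss, prune

Summary -> nodes [0, 2, 6, 3, 5]; box-tests=5; leaf-entries=1; first=P1

== RESULT ==
[0, 2, 6, 3, 5]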